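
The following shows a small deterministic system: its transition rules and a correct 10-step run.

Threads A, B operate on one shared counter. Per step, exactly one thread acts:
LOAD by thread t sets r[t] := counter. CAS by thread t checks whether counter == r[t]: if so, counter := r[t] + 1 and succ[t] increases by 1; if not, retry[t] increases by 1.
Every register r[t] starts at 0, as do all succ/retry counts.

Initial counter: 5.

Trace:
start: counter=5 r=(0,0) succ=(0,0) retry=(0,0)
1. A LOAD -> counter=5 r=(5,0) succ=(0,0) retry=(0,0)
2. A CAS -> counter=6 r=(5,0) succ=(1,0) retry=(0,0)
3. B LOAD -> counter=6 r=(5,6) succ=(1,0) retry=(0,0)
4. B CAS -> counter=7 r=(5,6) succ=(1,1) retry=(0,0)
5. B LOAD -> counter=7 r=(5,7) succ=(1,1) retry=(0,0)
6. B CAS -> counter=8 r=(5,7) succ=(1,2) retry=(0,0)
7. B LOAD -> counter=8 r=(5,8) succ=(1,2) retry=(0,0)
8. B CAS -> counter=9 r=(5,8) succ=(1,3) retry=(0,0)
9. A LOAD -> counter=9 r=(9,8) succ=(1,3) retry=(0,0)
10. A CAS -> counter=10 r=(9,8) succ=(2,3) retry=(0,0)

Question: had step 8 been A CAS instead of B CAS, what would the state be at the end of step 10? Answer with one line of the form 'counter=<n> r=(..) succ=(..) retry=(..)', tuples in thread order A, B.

counter=9 r=(8,8) succ=(2,2) retry=(1,0)

(re-executing from step 8 with the substitution; state before step 8: counter=8 r=(5,8) succ=(1,2) retry=(0,0))
8. A CAS -> counter=8 r=(5,8) succ=(1,2) retry=(1,0)
9. A LOAD -> counter=8 r=(8,8) succ=(1,2) retry=(1,0)
10. A CAS -> counter=9 r=(8,8) succ=(2,2) retry=(1,0)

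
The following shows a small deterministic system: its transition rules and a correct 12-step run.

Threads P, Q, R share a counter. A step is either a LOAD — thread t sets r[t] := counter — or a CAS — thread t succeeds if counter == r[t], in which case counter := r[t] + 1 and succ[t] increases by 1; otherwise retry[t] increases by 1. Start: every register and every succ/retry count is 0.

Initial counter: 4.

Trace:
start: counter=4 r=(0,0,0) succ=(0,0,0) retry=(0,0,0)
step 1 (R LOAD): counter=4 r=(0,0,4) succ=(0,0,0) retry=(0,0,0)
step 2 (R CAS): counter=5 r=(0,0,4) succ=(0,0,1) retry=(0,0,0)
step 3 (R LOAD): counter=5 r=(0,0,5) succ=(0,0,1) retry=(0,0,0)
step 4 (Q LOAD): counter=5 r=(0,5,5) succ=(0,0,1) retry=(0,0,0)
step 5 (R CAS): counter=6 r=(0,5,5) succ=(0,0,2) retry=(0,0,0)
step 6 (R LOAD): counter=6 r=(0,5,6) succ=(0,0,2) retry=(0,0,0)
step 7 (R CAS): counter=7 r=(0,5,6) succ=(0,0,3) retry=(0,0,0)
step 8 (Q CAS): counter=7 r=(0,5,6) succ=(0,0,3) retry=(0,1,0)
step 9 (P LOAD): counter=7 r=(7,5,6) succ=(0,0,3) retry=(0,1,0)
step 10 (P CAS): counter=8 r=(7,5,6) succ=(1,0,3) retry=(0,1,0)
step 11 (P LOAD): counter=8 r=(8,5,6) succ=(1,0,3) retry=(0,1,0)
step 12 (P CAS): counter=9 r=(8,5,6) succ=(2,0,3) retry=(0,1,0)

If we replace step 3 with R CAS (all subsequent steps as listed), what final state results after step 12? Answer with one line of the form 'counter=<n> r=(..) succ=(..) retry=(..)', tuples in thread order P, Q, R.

counter=8 r=(7,5,5) succ=(2,0,2) retry=(0,1,2)

(re-executing from step 3 with the substitution; state before step 3: counter=5 r=(0,0,4) succ=(0,0,1) retry=(0,0,0))
step 3 (R CAS): counter=5 r=(0,0,4) succ=(0,0,1) retry=(0,0,1)
step 4 (Q LOAD): counter=5 r=(0,5,4) succ=(0,0,1) retry=(0,0,1)
step 5 (R CAS): counter=5 r=(0,5,4) succ=(0,0,1) retry=(0,0,2)
step 6 (R LOAD): counter=5 r=(0,5,5) succ=(0,0,1) retry=(0,0,2)
step 7 (R CAS): counter=6 r=(0,5,5) succ=(0,0,2) retry=(0,0,2)
step 8 (Q CAS): counter=6 r=(0,5,5) succ=(0,0,2) retry=(0,1,2)
step 9 (P LOAD): counter=6 r=(6,5,5) succ=(0,0,2) retry=(0,1,2)
step 10 (P CAS): counter=7 r=(6,5,5) succ=(1,0,2) retry=(0,1,2)
step 11 (P LOAD): counter=7 r=(7,5,5) succ=(1,0,2) retry=(0,1,2)
step 12 (P CAS): counter=8 r=(7,5,5) succ=(2,0,2) retry=(0,1,2)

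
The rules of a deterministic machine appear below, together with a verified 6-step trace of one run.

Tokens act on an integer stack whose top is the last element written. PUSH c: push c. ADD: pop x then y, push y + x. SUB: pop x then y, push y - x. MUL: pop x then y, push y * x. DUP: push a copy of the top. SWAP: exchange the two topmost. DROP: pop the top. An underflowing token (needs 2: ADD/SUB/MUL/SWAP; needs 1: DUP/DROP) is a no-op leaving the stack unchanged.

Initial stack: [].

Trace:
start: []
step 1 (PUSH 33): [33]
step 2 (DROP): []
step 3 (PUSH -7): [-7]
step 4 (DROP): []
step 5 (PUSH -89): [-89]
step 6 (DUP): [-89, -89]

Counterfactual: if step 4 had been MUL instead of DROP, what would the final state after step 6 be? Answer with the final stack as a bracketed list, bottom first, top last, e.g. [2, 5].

[-7, -89, -89]

(re-executing from step 4 with the substitution; state before step 4: [-7])
step 4 (MUL): [-7]
step 5 (PUSH -89): [-7, -89]
step 6 (DUP): [-7, -89, -89]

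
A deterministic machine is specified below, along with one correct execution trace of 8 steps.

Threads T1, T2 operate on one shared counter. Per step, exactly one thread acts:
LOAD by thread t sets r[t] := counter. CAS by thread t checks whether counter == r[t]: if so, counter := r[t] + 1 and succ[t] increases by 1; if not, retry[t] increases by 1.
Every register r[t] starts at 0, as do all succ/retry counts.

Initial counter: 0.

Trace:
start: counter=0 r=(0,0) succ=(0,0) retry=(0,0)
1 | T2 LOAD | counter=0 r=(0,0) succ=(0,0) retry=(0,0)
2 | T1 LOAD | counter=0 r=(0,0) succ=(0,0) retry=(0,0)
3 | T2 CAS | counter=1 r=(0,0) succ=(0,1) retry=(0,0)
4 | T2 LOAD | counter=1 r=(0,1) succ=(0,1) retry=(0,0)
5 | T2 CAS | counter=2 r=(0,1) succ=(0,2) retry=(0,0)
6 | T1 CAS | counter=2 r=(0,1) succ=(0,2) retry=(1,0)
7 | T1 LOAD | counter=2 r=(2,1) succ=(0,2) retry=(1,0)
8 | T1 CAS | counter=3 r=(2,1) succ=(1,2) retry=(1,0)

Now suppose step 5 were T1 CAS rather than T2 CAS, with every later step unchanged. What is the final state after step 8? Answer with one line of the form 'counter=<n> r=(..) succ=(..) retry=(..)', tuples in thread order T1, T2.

counter=2 r=(1,1) succ=(1,1) retry=(2,0)

(re-executing from step 5 with the substitution; state before step 5: counter=1 r=(0,1) succ=(0,1) retry=(0,0))
5 | T1 CAS | counter=1 r=(0,1) succ=(0,1) retry=(1,0)
6 | T1 CAS | counter=1 r=(0,1) succ=(0,1) retry=(2,0)
7 | T1 LOAD | counter=1 r=(1,1) succ=(0,1) retry=(2,0)
8 | T1 CAS | counter=2 r=(1,1) succ=(1,1) retry=(2,0)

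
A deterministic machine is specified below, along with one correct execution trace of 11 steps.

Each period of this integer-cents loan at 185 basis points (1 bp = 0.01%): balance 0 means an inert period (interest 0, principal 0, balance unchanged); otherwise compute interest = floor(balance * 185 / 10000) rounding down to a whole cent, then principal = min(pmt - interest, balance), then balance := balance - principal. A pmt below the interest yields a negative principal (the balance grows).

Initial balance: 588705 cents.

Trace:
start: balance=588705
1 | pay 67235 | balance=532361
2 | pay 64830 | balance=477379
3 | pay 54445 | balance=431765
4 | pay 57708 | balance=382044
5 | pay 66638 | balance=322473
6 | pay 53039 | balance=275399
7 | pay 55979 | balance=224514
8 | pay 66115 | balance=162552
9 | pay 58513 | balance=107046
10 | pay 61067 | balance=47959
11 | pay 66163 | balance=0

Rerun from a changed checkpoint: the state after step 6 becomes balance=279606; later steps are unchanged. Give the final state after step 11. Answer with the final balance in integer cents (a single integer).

state after step 6 := balance=279606
7 | pay 55979 | balance=228799
8 | pay 66115 | balance=166916
9 | pay 58513 | balance=111490
10 | pay 61067 | balance=52485
11 | pay 66163 | balance=0

0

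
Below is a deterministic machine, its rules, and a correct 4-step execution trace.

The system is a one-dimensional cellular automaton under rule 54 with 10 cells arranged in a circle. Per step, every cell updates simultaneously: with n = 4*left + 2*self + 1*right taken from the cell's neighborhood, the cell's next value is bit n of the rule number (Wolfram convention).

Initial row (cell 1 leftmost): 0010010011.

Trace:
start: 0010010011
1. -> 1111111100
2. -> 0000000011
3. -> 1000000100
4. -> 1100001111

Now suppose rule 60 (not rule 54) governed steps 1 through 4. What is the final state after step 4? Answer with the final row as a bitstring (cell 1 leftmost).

0001011010

(re-executing steps 1..4 under rule 60; state before step 1: 0010010011)
1. -> 1011011010
2. -> 1110110111
3. -> 0001101100
4. -> 0001011010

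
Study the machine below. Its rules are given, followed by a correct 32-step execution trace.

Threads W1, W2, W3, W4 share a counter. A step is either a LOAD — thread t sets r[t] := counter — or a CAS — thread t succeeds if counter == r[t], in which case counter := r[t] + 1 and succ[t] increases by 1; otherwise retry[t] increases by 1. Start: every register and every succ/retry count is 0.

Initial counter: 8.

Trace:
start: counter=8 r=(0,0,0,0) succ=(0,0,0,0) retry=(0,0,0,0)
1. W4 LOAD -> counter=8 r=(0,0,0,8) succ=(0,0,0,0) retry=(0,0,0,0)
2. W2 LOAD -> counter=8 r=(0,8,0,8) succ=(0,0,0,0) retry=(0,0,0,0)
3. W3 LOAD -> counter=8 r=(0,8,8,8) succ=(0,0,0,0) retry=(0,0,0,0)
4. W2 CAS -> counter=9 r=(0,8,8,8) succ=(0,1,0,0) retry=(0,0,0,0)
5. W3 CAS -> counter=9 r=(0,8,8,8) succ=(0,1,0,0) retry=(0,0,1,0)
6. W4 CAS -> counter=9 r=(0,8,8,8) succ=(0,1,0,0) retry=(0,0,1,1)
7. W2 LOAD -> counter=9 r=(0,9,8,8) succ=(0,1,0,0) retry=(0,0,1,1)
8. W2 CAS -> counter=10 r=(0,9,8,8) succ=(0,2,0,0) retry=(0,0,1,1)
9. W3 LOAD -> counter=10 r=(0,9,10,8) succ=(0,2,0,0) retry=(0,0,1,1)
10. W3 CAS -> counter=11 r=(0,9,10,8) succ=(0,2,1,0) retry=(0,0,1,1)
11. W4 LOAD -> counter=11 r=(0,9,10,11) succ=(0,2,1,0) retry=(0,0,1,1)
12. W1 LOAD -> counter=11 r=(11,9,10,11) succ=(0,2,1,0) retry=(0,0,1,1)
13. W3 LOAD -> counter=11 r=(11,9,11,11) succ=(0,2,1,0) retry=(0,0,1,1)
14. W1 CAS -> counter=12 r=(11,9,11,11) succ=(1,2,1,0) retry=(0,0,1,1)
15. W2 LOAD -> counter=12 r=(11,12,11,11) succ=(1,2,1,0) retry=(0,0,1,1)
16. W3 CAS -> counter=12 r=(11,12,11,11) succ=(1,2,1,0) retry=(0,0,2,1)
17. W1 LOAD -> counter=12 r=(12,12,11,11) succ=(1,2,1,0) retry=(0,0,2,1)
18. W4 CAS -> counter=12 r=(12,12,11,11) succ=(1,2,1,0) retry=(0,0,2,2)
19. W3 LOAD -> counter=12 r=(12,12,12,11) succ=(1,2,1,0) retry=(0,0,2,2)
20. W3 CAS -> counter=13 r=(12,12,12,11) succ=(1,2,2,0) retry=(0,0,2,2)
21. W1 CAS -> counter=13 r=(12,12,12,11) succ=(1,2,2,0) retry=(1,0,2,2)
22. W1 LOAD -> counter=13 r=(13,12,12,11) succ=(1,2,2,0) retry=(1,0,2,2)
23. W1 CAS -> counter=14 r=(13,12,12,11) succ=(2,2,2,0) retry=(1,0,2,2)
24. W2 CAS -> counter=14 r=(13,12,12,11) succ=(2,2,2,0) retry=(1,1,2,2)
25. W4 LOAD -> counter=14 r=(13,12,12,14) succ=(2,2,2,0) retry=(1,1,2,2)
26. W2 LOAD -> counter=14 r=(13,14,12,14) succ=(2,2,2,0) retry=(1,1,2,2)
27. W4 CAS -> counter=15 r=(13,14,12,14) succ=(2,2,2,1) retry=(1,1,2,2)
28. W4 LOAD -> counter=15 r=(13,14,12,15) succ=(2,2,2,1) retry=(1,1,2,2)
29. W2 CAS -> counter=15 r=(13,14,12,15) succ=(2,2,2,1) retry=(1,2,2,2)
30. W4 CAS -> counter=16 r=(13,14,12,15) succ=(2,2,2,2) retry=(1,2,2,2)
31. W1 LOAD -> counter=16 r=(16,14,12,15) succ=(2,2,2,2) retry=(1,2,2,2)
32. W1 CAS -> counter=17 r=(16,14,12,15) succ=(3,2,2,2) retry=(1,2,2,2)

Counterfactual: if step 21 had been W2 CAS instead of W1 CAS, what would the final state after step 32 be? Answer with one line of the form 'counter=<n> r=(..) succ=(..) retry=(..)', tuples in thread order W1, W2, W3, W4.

(re-executing from step 21 with the substitution; state before step 21: counter=13 r=(12,12,12,11) succ=(1,2,2,0) retry=(0,0,2,2))
21. W2 CAS -> counter=13 r=(12,12,12,11) succ=(1,2,2,0) retry=(0,1,2,2)
22. W1 LOAD -> counter=13 r=(13,12,12,11) succ=(1,2,2,0) retry=(0,1,2,2)
23. W1 CAS -> counter=14 r=(13,12,12,11) succ=(2,2,2,0) retry=(0,1,2,2)
24. W2 CAS -> counter=14 r=(13,12,12,11) succ=(2,2,2,0) retry=(0,2,2,2)
25. W4 LOAD -> counter=14 r=(13,12,12,14) succ=(2,2,2,0) retry=(0,2,2,2)
26. W2 LOAD -> counter=14 r=(13,14,12,14) succ=(2,2,2,0) retry=(0,2,2,2)
27. W4 CAS -> counter=15 r=(13,14,12,14) succ=(2,2,2,1) retry=(0,2,2,2)
28. W4 LOAD -> counter=15 r=(13,14,12,15) succ=(2,2,2,1) retry=(0,2,2,2)
29. W2 CAS -> counter=15 r=(13,14,12,15) succ=(2,2,2,1) retry=(0,3,2,2)
30. W4 CAS -> counter=16 r=(13,14,12,15) succ=(2,2,2,2) retry=(0,3,2,2)
31. W1 LOAD -> counter=16 r=(16,14,12,15) succ=(2,2,2,2) retry=(0,3,2,2)
32. W1 CAS -> counter=17 r=(16,14,12,15) succ=(3,2,2,2) retry=(0,3,2,2)

counter=17 r=(16,14,12,15) succ=(3,2,2,2) retry=(0,3,2,2)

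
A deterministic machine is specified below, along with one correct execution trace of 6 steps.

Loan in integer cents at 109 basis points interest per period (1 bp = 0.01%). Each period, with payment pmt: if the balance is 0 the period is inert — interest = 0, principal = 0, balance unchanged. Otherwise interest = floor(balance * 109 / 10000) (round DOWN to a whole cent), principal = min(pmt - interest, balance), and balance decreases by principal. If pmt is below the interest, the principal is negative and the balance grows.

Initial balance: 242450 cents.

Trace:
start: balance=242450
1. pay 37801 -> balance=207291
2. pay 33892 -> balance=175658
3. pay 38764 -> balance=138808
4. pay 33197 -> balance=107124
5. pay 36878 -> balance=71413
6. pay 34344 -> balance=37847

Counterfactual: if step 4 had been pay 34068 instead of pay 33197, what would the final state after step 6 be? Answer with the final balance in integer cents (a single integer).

(re-executing from step 4 with the substitution; state before step 4: balance=138808)
4. pay 34068 -> balance=106253
5. pay 36878 -> balance=70533
6. pay 34344 -> balance=36957

36957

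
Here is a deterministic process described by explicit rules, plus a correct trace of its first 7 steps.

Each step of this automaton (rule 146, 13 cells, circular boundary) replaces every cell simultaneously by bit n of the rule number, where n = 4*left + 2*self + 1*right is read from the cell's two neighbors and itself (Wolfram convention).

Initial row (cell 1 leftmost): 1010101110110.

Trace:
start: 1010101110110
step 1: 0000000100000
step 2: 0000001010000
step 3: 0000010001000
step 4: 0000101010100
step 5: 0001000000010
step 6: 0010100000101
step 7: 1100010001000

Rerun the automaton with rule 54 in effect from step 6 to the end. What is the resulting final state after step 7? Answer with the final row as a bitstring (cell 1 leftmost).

(re-executing steps 6..7 under rule 54; state before step 6: 0001000000010)
step 6: 0011100000111
step 7: 1100010001000

1100010001000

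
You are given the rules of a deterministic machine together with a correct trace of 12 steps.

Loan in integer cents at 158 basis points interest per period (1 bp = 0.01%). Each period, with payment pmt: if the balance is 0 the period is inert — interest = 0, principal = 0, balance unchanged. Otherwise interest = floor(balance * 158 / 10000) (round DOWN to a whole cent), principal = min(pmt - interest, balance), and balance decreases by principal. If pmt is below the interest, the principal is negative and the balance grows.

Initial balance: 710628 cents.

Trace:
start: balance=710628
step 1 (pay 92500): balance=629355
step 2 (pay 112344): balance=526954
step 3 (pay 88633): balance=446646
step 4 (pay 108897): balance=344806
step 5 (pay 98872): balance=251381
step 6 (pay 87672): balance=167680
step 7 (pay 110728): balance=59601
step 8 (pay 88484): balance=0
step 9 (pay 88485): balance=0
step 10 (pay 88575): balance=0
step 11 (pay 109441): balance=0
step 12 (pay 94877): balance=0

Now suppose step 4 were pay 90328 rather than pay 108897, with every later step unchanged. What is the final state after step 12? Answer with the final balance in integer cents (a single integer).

(re-executing from step 4 with the substitution; state before step 4: balance=446646)
step 4 (pay 90328): balance=363375
step 5 (pay 98872): balance=270244
step 6 (pay 87672): balance=186841
step 7 (pay 110728): balance=79065
step 8 (pay 88484): balance=0
step 9 (pay 88485): balance=0
step 10 (pay 88575): balance=0
step 11 (pay 109441): balance=0
step 12 (pay 94877): balance=0

0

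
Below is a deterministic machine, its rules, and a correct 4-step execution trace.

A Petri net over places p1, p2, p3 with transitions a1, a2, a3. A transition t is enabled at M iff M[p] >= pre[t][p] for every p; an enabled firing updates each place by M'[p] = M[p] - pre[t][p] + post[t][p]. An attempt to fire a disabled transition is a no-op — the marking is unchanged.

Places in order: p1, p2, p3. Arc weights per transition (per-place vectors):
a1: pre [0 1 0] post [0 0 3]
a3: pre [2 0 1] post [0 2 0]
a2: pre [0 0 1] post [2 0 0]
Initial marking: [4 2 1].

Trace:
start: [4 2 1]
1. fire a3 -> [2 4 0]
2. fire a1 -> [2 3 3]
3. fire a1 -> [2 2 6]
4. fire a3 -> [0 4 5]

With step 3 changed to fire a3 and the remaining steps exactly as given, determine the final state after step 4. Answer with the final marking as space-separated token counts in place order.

(re-executing from step 3 with the substitution; state before step 3: [2 3 3])
3. fire a3 -> [0 5 2]
4. fire a3 -> [0 5 2]

0 5 2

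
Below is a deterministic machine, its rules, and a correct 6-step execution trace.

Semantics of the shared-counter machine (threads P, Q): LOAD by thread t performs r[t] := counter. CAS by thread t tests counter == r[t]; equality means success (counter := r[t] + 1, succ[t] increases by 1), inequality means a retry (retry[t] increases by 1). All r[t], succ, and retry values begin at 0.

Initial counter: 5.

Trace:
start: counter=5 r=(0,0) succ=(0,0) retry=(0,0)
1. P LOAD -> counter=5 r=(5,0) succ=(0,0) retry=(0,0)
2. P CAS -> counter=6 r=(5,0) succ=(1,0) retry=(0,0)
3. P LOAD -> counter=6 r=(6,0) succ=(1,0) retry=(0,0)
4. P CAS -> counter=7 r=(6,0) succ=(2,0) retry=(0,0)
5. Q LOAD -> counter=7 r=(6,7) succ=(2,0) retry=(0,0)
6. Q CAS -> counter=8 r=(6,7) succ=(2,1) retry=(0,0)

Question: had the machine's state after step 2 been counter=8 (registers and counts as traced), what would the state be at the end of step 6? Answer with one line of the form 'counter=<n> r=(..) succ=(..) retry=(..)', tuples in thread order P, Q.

state after step 2 := counter=8 r=(5,0) succ=(1,0) retry=(0,0)
3. P LOAD -> counter=8 r=(8,0) succ=(1,0) retry=(0,0)
4. P CAS -> counter=9 r=(8,0) succ=(2,0) retry=(0,0)
5. Q LOAD -> counter=9 r=(8,9) succ=(2,0) retry=(0,0)
6. Q CAS -> counter=10 r=(8,9) succ=(2,1) retry=(0,0)

counter=10 r=(8,9) succ=(2,1) retry=(0,0)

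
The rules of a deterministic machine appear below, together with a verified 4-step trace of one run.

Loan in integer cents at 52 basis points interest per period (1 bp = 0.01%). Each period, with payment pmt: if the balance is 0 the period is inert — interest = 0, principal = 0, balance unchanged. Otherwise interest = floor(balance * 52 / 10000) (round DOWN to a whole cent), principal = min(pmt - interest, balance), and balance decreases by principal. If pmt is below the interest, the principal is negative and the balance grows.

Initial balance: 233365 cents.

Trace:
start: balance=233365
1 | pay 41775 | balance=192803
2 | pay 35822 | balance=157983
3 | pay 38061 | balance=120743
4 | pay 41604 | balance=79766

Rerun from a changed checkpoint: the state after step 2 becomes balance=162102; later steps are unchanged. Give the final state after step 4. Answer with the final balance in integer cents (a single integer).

83928

state after step 2 := balance=162102
3 | pay 38061 | balance=124883
4 | pay 41604 | balance=83928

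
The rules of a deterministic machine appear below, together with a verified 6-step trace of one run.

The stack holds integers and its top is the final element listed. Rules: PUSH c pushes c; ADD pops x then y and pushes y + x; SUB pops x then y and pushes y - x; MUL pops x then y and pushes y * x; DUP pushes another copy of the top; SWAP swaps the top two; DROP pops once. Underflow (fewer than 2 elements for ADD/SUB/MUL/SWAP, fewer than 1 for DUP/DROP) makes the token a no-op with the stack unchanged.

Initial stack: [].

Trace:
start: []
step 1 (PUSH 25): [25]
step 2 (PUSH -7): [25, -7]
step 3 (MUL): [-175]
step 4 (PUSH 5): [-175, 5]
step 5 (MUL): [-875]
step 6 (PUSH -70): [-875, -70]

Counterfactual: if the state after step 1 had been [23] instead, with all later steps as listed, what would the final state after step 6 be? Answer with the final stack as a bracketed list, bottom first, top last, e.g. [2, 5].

state after step 1 := [23]
step 2 (PUSH -7): [23, -7]
step 3 (MUL): [-161]
step 4 (PUSH 5): [-161, 5]
step 5 (MUL): [-805]
step 6 (PUSH -70): [-805, -70]

[-805, -70]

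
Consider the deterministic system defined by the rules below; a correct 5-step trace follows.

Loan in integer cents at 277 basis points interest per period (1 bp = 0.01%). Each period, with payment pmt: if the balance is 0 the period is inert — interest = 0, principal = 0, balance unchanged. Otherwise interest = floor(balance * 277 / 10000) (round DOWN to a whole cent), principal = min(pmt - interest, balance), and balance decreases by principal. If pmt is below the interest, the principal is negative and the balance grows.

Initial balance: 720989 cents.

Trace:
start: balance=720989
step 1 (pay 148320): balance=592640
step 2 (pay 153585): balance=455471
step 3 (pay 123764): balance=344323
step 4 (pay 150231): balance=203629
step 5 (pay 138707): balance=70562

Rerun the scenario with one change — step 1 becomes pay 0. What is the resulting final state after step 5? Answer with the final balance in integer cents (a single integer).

236010

(re-executing from step 1 with the substitution; state before step 1: balance=720989)
step 1 (pay 0): balance=740960
step 2 (pay 153585): balance=607899
step 3 (pay 123764): balance=500973
step 4 (pay 150231): balance=364618
step 5 (pay 138707): balance=236010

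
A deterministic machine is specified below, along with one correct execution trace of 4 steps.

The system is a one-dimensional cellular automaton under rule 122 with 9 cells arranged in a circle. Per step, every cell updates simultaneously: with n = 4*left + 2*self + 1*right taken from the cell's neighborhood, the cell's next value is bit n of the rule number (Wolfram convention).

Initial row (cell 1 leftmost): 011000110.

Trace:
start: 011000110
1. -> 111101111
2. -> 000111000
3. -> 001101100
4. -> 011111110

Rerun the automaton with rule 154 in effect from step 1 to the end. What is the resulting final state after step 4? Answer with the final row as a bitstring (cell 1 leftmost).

(re-executing steps 1..4 under rule 154; state before step 1: 011000110)
1. -> 110101101
2. -> 100001001
3. -> 010010111
4. -> 001100110

001100110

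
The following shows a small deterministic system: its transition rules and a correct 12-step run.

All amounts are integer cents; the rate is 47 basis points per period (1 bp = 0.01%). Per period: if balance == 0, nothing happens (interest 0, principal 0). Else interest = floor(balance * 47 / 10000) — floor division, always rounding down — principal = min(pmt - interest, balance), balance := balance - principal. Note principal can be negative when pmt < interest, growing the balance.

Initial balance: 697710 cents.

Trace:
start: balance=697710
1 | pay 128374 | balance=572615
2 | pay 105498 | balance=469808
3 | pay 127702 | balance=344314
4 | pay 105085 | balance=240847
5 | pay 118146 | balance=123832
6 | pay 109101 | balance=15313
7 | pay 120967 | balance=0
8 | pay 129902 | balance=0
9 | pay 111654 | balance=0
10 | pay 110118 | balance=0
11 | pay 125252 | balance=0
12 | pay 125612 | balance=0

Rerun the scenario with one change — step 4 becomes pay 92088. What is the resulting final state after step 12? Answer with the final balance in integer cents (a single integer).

0

(re-executing from step 4 with the substitution; state before step 4: balance=344314)
4 | pay 92088 | balance=253844
5 | pay 118146 | balance=136891
6 | pay 109101 | balance=28433
7 | pay 120967 | balance=0
8 | pay 129902 | balance=0
9 | pay 111654 | balance=0
10 | pay 110118 | balance=0
11 | pay 125252 | balance=0
12 | pay 125612 | balance=0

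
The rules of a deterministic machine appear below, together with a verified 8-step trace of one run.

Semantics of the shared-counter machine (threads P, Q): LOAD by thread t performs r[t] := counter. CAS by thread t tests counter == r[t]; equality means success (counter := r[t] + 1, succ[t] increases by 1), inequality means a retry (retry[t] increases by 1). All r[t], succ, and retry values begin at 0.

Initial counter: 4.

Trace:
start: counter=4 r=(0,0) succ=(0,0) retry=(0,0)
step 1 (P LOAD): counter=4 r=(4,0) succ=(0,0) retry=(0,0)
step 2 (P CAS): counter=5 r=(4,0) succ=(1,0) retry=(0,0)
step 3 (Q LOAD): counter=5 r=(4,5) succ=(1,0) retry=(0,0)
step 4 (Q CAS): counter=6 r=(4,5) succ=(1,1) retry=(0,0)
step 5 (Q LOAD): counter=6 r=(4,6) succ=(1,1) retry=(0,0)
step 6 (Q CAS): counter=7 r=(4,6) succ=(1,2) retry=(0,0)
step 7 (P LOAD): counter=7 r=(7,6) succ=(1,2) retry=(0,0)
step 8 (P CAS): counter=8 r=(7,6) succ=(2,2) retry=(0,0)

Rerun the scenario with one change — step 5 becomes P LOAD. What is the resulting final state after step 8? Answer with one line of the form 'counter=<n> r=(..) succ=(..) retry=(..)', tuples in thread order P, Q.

(re-executing from step 5 with the substitution; state before step 5: counter=6 r=(4,5) succ=(1,1) retry=(0,0))
step 5 (P LOAD): counter=6 r=(6,5) succ=(1,1) retry=(0,0)
step 6 (Q CAS): counter=6 r=(6,5) succ=(1,1) retry=(0,1)
step 7 (P LOAD): counter=6 r=(6,5) succ=(1,1) retry=(0,1)
step 8 (P CAS): counter=7 r=(6,5) succ=(2,1) retry=(0,1)

counter=7 r=(6,5) succ=(2,1) retry=(0,1)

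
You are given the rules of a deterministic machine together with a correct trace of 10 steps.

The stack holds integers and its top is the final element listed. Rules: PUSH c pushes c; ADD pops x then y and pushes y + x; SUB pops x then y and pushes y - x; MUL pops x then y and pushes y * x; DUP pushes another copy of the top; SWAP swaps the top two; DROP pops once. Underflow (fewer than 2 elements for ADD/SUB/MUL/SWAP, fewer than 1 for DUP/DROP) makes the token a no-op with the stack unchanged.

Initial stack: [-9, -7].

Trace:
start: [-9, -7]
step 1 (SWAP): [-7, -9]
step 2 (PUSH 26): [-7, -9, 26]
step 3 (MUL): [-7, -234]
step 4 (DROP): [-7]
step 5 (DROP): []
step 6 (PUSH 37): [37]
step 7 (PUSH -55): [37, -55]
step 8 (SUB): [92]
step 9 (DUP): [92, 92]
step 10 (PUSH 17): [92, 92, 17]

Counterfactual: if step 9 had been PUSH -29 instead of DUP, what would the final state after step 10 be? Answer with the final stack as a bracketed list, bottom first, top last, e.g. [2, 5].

[92, -29, 17]

(re-executing from step 9 with the substitution; state before step 9: [92])
step 9 (PUSH -29): [92, -29]
step 10 (PUSH 17): [92, -29, 17]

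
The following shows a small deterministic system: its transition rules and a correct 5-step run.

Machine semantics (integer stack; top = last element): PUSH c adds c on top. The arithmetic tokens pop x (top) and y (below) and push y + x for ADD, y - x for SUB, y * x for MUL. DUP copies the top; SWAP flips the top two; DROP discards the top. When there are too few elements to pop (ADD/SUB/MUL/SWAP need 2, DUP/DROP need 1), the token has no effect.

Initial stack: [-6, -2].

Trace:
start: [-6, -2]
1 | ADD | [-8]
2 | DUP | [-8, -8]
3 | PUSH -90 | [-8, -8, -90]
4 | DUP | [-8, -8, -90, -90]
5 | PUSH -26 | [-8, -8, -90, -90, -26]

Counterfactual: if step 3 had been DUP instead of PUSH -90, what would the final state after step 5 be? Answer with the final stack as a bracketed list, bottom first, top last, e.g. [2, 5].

(re-executing from step 3 with the substitution; state before step 3: [-8, -8])
3 | DUP | [-8, -8, -8]
4 | DUP | [-8, -8, -8, -8]
5 | PUSH -26 | [-8, -8, -8, -8, -26]

[-8, -8, -8, -8, -26]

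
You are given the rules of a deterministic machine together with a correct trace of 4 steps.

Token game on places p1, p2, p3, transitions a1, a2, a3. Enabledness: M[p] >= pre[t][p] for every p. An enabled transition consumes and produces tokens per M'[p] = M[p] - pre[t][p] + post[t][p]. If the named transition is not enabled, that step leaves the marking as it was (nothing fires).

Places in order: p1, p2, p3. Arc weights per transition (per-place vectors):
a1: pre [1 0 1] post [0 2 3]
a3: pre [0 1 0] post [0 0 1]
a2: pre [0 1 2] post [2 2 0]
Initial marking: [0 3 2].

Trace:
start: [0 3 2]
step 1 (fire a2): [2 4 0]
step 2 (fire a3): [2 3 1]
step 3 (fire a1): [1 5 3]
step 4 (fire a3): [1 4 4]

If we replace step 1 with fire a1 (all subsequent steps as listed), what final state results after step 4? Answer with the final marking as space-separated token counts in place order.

(re-executing from step 1 with the substitution; state before step 1: [0 3 2])
step 1 (fire a1): [0 3 2]
step 2 (fire a3): [0 2 3]
step 3 (fire a1): [0 2 3]
step 4 (fire a3): [0 1 4]

0 1 4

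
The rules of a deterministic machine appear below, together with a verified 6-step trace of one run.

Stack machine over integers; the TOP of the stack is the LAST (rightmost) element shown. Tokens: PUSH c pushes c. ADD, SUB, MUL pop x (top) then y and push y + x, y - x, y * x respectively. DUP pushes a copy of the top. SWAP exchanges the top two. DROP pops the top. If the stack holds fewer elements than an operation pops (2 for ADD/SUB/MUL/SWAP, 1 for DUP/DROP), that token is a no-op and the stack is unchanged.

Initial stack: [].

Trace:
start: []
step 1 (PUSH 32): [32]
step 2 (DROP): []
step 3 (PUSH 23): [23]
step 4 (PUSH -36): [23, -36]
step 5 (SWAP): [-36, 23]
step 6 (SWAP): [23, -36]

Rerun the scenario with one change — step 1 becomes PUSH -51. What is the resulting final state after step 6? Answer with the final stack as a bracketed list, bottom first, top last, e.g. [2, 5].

(re-executing from step 1 with the substitution; state before step 1: [])
step 1 (PUSH -51): [-51]
step 2 (DROP): []
step 3 (PUSH 23): [23]
step 4 (PUSH -36): [23, -36]
step 5 (SWAP): [-36, 23]
step 6 (SWAP): [23, -36]

[23, -36]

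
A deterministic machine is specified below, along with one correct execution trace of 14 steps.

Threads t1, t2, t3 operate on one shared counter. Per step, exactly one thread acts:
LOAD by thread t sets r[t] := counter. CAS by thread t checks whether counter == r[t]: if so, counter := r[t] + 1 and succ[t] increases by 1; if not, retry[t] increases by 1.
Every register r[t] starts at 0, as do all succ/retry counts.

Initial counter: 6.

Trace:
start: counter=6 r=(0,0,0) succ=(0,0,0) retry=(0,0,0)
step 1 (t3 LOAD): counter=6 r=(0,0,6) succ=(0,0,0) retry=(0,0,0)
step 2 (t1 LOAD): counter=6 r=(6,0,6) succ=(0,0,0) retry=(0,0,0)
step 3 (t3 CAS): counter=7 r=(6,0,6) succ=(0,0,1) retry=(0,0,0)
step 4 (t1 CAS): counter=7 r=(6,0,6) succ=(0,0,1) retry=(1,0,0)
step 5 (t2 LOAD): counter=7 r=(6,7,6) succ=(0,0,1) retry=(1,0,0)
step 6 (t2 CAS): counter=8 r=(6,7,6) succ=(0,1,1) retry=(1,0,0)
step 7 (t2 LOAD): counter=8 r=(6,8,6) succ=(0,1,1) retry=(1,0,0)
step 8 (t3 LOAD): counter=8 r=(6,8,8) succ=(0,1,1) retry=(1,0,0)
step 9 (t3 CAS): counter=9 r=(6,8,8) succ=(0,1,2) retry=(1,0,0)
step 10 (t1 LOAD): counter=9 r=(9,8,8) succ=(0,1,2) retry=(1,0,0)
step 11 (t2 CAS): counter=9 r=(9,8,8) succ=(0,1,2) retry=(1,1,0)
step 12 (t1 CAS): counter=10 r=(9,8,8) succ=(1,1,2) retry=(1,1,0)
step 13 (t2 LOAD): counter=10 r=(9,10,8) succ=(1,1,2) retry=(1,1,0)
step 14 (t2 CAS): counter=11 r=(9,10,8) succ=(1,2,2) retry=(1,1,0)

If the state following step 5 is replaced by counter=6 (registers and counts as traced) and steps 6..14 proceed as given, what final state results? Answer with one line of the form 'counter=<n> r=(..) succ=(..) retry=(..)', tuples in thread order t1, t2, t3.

counter=9 r=(7,8,6) succ=(1,1,2) retry=(1,2,0)

state after step 5 := counter=6 r=(6,7,6) succ=(0,0,1) retry=(1,0,0)
step 6 (t2 CAS): counter=6 r=(6,7,6) succ=(0,0,1) retry=(1,1,0)
step 7 (t2 LOAD): counter=6 r=(6,6,6) succ=(0,0,1) retry=(1,1,0)
step 8 (t3 LOAD): counter=6 r=(6,6,6) succ=(0,0,1) retry=(1,1,0)
step 9 (t3 CAS): counter=7 r=(6,6,6) succ=(0,0,2) retry=(1,1,0)
step 10 (t1 LOAD): counter=7 r=(7,6,6) succ=(0,0,2) retry=(1,1,0)
step 11 (t2 CAS): counter=7 r=(7,6,6) succ=(0,0,2) retry=(1,2,0)
step 12 (t1 CAS): counter=8 r=(7,6,6) succ=(1,0,2) retry=(1,2,0)
step 13 (t2 LOAD): counter=8 r=(7,8,6) succ=(1,0,2) retry=(1,2,0)
step 14 (t2 CAS): counter=9 r=(7,8,6) succ=(1,1,2) retry=(1,2,0)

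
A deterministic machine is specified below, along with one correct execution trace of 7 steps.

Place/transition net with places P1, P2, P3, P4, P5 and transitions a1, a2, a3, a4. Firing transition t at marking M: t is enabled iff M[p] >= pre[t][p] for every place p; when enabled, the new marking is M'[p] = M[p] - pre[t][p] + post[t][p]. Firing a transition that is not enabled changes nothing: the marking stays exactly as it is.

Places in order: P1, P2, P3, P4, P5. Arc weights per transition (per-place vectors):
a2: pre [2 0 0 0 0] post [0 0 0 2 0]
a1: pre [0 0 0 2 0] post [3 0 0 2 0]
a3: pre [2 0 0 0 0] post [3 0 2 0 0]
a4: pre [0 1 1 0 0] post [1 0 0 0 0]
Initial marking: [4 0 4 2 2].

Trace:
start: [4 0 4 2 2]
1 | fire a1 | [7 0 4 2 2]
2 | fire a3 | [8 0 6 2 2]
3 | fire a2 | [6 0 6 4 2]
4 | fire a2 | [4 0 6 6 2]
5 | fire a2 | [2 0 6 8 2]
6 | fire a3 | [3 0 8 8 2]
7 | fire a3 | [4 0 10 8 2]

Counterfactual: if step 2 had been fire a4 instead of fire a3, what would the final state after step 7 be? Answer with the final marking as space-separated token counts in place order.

(re-executing from step 2 with the substitution; state before step 2: [7 0 4 2 2])
2 | fire a4 | [7 0 4 2 2]
3 | fire a2 | [5 0 4 4 2]
4 | fire a2 | [3 0 4 6 2]
5 | fire a2 | [1 0 4 8 2]
6 | fire a3 | [1 0 4 8 2]
7 | fire a3 | [1 0 4 8 2]

1 0 4 8 2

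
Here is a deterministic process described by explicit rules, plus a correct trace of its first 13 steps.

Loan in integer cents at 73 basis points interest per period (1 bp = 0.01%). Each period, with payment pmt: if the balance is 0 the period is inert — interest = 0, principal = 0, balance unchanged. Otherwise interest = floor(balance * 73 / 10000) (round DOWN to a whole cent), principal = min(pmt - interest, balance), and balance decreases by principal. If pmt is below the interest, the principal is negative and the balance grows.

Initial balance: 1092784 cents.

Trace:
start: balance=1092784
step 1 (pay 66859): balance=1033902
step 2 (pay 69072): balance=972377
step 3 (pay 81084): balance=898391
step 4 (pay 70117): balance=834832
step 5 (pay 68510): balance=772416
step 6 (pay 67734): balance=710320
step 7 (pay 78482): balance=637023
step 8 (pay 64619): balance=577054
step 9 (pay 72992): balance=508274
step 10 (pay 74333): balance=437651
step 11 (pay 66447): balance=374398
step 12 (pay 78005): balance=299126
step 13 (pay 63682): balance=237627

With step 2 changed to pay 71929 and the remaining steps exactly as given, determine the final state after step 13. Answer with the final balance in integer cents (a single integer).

234531

(re-executing from step 2 with the substitution; state before step 2: balance=1033902)
step 2 (pay 71929): balance=969520
step 3 (pay 81084): balance=895513
step 4 (pay 70117): balance=831933
step 5 (pay 68510): balance=769496
step 6 (pay 67734): balance=707379
step 7 (pay 78482): balance=634060
step 8 (pay 64619): balance=574069
step 9 (pay 72992): balance=505267
step 10 (pay 74333): balance=434622
step 11 (pay 66447): balance=371347
step 12 (pay 78005): balance=296052
step 13 (pay 63682): balance=234531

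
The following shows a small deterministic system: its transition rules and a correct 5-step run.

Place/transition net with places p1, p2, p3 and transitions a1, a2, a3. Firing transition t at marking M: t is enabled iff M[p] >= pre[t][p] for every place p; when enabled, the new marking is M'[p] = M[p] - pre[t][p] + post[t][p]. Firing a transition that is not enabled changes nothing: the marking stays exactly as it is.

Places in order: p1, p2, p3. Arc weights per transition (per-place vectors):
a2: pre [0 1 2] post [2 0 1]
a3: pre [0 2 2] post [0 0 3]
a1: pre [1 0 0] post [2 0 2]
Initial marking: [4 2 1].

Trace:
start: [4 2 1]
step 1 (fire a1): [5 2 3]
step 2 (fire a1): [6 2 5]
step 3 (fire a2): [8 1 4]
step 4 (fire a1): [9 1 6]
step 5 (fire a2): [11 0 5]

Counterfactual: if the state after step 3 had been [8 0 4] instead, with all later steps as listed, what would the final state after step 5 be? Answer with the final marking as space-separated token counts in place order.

state after step 3 := [8 0 4]
step 4 (fire a1): [9 0 6]
step 5 (fire a2): [9 0 6]

9 0 6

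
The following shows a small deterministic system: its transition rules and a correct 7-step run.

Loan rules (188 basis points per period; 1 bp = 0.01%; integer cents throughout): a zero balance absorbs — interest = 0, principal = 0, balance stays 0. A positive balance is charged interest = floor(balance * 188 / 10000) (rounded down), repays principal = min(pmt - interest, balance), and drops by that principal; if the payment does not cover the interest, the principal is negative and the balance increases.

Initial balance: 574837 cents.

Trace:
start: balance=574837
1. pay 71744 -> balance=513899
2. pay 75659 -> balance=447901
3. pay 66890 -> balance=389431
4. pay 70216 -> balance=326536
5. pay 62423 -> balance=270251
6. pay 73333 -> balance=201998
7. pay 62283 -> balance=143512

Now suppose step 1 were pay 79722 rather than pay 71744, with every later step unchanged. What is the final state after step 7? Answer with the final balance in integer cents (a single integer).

(re-executing from step 1 with the substitution; state before step 1: balance=574837)
1. pay 79722 -> balance=505921
2. pay 75659 -> balance=439773
3. pay 66890 -> balance=381150
4. pay 70216 -> balance=318099
5. pay 62423 -> balance=261656
6. pay 73333 -> balance=193242
7. pay 62283 -> balance=134591

134591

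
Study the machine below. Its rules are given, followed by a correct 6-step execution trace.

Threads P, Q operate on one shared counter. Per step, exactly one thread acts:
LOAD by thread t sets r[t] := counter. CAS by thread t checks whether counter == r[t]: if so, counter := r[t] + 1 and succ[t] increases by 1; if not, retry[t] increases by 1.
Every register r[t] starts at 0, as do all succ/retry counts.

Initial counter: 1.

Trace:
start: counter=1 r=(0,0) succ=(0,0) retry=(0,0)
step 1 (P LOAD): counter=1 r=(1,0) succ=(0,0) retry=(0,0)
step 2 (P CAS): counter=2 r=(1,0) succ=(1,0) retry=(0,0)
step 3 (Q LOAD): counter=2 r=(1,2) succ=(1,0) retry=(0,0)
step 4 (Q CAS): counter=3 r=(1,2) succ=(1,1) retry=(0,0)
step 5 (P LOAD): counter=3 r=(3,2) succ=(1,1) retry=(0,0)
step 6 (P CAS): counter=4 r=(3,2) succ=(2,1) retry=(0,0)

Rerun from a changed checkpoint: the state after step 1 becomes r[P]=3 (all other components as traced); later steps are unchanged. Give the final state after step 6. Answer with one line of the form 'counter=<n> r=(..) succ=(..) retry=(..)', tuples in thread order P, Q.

counter=3 r=(2,1) succ=(1,1) retry=(1,0)

state after step 1 := counter=1 r=(3,0) succ=(0,0) retry=(0,0)
step 2 (P CAS): counter=1 r=(3,0) succ=(0,0) retry=(1,0)
step 3 (Q LOAD): counter=1 r=(3,1) succ=(0,0) retry=(1,0)
step 4 (Q CAS): counter=2 r=(3,1) succ=(0,1) retry=(1,0)
step 5 (P LOAD): counter=2 r=(2,1) succ=(0,1) retry=(1,0)
step 6 (P CAS): counter=3 r=(2,1) succ=(1,1) retry=(1,0)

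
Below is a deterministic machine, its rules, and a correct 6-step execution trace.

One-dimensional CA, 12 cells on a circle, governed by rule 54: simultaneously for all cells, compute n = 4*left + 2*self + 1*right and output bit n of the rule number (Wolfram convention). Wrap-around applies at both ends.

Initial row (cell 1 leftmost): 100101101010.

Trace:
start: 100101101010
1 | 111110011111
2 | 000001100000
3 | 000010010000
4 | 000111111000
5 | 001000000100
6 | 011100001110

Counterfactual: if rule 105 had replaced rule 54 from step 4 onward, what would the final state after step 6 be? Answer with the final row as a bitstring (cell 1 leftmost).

(re-executing steps 4..6 under rule 105; state before step 4: 000010010000)
4 | 111000000111
5 | 001011110100
6 | 100110011001

100110011001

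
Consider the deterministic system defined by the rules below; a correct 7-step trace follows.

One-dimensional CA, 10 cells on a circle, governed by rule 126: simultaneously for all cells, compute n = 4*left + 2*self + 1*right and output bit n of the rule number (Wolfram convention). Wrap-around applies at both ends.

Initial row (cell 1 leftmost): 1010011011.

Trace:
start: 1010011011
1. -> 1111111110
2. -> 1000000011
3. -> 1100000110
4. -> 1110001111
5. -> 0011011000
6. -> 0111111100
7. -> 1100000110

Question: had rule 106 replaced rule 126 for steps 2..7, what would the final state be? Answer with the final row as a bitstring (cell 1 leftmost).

0001101100

(re-executing steps 2..7 under rule 106; state before step 2: 1111111110)
2. -> 1000000011
3. -> 1000000110
4. -> 0000001111
5. -> 0000011001
6. -> 0000111010
7. -> 0001101100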